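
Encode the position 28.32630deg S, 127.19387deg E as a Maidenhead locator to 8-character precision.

Add 180° to longitude and 90° to latitude: 307.19387, 61.67370.
Field (20°×10°, letters A–R): 307.19387/20 → 15 → P, 61.67370/10 → 6 → G; chars PG.
Square (2°×1°, digits 0–9): 7.19387/2 → 3, 1.67370/1 → 1; chars 31.
Subsquare (5′×2.5′, letters a–x): 1.19387/0.0833333 → 14 → o, 0.67370/0.0416667 → 16 → q; chars oq.
Extended square (30″×15″, digits 0–9): 0.02720/0.00833333 → 3, 0.00703/0.00416667 → 1; chars 31.

PG31oq31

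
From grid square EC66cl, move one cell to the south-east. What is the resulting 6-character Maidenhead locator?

EC66dk

Longitude subsquare c = 2; +1 → 3 = d.
Latitude subsquare l = 11; −1 → 10 = k.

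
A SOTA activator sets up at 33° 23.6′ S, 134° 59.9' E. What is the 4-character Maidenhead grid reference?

PF76

Add 180° to longitude and 90° to latitude: 315.00, 56.61.
Field: lon ⌊315.00/20⌋ = 15 → P; lat ⌊56.61/10⌋ = 5 → F.
Square: lon ⌊15.00/2⌋ = 7; lat ⌊6.61/1⌋ = 6.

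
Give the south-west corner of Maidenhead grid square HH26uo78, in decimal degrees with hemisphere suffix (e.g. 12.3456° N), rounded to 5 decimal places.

13.38333° S, 34.27500° W

Field H=7, H=7: +7·20° lon, +7·10° lat → SW at lon -40°, lat -20°.
Square 2, 6: +2·2° lon, +6·1° lat → SW at lon -36°, lat -14°.
Subsquare u=20, o=14: +20·0.0833333° lon, +14·0.0416667° lat → SW at lon -34.3333°, lat -13.4167°.
Extended square 7, 8: +7·0.00833333° lon, +8·0.00416667° lat → SW at lon -34.275°, lat -13.3833°.
latitude 13.38333° S, longitude 34.27500° W.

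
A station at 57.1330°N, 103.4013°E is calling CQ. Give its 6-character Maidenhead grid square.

OO17qd

Add 180° to longitude and 90° to latitude: 283.4013, 147.1330.
Field: lon ⌊283.4013/20⌋ = 14 → O; lat ⌊147.1330/10⌋ = 14 → O.
Square: lon ⌊3.4013/2⌋ = 1; lat ⌊7.1330/1⌋ = 7.
Subsquare: lon ⌊1.4013/0.0833333⌋ = 16 → q; lat ⌊0.1330/0.0416667⌋ = 3 → d.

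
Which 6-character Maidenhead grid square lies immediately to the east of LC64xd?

Longitude subsquare x = 23; +1 → 24, wraps to 0 = a, carry into square.
Longitude square 6; +1 → 7.
The latitude characters are unchanged.

LC74ad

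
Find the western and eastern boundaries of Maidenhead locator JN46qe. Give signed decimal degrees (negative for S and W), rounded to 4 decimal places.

Field J=9, N=13: +9·20° lon, +13·10° lat → SW at lon 0°, lat 40°.
Square 4, 6: +4·2° lon, +6·1° lat → SW at lon 8°, lat 46°.
Subsquare q=16, e=4: +16·0.0833333° lon, +4·0.0416667° lat → SW at lon 9.33333°, lat 46.1667°.
Cell spans 0.0833333° lon × 0.0416667° lat.
west 9.3333, east 9.4167.

9.3333, 9.4167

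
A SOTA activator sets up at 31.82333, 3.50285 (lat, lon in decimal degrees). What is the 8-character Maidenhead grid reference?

JM11st07

Shift to the Maidenhead origin (180°W, 90°S): lon 183.50285, lat 121.82333.
Field (20°×10°, letters A–R): 183.50285/20 → 9 → J, 121.82333/10 → 12 → M; chars JM.
Square (2°×1°, digits 0–9): 3.50285/2 → 1, 1.82333/1 → 1; chars 11.
Subsquare (5′×2.5′, letters a–x): 1.50285/0.0833333 → 18 → s, 0.82333/0.0416667 → 19 → t; chars st.
Extended square (30″×15″, digits 0–9): 0.00285/0.00833333 → 0, 0.03166/0.00416667 → 7; chars 07.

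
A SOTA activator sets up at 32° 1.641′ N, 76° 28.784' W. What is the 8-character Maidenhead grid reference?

FM12sa26

Shift to the Maidenhead origin (180°W, 90°S): lon 103.52027, lat 122.02735.
Field (20°×10°, letters A–R): 103.52027/20 → 5 → F, 122.02735/10 → 12 → M; chars FM.
Square (2°×1°, digits 0–9): 3.52027/2 → 1, 2.02735/1 → 2; chars 12.
Subsquare (5′×2.5′, letters a–x): 1.52027/0.0833333 → 18 → s, 0.02735/0.0416667 → 0 → a; chars sa.
Extended square (30″×15″, digits 0–9): 0.02027/0.00833333 → 2, 0.02735/0.00416667 → 6; chars 26.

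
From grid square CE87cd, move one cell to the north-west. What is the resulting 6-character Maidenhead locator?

Longitude subsquare c = 2; −1 → 1 = b.
Latitude subsquare d = 3; +1 → 4 = e.

CE87be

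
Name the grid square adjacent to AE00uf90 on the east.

AE00vf00

Longitude extended square 9; +1 → 10, wraps to 0, carry into subsquare.
Longitude subsquare u = 20; +1 → 21 = v.
The latitude characters are unchanged.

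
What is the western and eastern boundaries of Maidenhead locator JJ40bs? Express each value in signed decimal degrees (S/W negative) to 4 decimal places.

8.0833, 8.1667

Field J=9, J=9: +9·20° lon, +9·10° lat → SW at lon 0°, lat 0°.
Square 4, 0: +4·2° lon, +0·1° lat → SW at lon 8°, lat 0°.
Subsquare b=1, s=18: +1·0.0833333° lon, +18·0.0416667° lat → SW at lon 8.08333°, lat 0.75°.
Cell spans 0.0833333° lon × 0.0416667° lat.
west 8.0833, east 8.1667.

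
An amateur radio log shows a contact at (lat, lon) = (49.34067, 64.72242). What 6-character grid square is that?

Add 180° to longitude and 90° to latitude: 244.7224, 139.3407.
Field (20°×10°, letters A–R): 244.7224/20 → 12 → M, 139.3407/10 → 13 → N; chars MN.
Square (2°×1°, digits 0–9): 4.7224/2 → 2, 9.3407/1 → 9; chars 29.
Subsquare (5′×2.5′, letters a–x): 0.7224/0.0833333 → 8 → i, 0.3407/0.0416667 → 8 → i; chars ii.

MN29ii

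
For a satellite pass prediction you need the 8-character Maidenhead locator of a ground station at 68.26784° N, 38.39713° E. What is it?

Offset from 180°W / 90°S: lon 218.39713°, lat 158.26784°.
Field (20°×10°, letters A–R): lon ⌊218.39713/20⌋ = 10 → K; lat ⌊158.26784/10⌋ = 15 → P.
Square (2°×1°, digits 0–9): lon ⌊18.39713/2⌋ = 9; lat ⌊8.26784/1⌋ = 8.
Subsquare (5′×2.5′, letters a–x): lon ⌊0.39713/0.0833333⌋ = 4 → e; lat ⌊0.26784/0.0416667⌋ = 6 → g.
Extended square (30″×15″, digits 0–9): lon ⌊0.06380/0.00833333⌋ = 7; lat ⌊0.01784/0.00416667⌋ = 4.

KP98eg74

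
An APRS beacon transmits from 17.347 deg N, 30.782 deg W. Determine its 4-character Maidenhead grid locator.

HK47

Add 180° to longitude and 90° to latitude: 149.22, 107.35.
Field: lon ⌊149.22/20⌋ = 7 → H; lat ⌊107.35/10⌋ = 10 → K.
Square: lon ⌊9.22/2⌋ = 4; lat ⌊7.35/1⌋ = 7.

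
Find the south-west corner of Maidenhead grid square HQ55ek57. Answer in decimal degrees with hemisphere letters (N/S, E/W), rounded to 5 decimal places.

Field H=7, Q=16: +7·20° lon, +16·10° lat → SW at lon -40°, lat 70°.
Square 5, 5: +5·2° lon, +5·1° lat → SW at lon -30°, lat 75°.
Subsquare e=4, k=10: +4·0.0833333° lon, +10·0.0416667° lat → SW at lon -29.6667°, lat 75.4167°.
Extended square 5, 7: +5·0.00833333° lon, +7·0.00416667° lat → SW at lon -29.625°, lat 75.4458°.
latitude 75.44583° N, longitude 29.62500° W.

75.44583° N, 29.62500° W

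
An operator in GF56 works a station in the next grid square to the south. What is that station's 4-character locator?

GF55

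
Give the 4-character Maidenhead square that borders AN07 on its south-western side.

RN96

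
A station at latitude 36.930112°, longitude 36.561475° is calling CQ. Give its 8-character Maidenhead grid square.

KM86gw73

Add 180° to longitude and 90° to latitude: 216.56148, 126.93011.
Field: 216.56148/20 → 10 → K, 126.93011/10 → 12 → M; chars KM.
Square: 16.56148/2 → 8, 6.93011/1 → 6; chars 86.
Subsquare: 0.56148/0.0833333 → 6 → g, 0.93011/0.0416667 → 22 → w; chars gw.
Extended square: 0.06148/0.00833333 → 7, 0.01345/0.00416667 → 3; chars 73.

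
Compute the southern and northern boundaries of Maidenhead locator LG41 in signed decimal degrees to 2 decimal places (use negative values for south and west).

-29.00, -28.00

Field L=11, G=6: +11·20° lon, +6·10° lat → SW at lon 40°, lat -30°.
Square 4, 1: +4·2° lon, +1·1° lat → SW at lon 48°, lat -29°.
Cell spans 2° lon × 1° lat.
south -29.00, north -28.00.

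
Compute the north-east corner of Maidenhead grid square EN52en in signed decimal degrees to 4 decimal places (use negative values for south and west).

42.5833, -89.5833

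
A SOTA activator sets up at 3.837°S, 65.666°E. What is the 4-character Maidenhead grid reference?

MI26

Offset from 180°W / 90°S: lon 245.67°, lat 86.16°.
Field (20°×10°, letters A–R): 245.67/20 → 12 → M, 86.16/10 → 8 → I; chars MI.
Square (2°×1°, digits 0–9): 5.67/2 → 2, 6.16/1 → 6; chars 26.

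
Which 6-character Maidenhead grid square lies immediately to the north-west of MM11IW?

Longitude subsquare i = 8; −1 → 7 = h.
Latitude subsquare w = 22; +1 → 23 = x.

MM11hx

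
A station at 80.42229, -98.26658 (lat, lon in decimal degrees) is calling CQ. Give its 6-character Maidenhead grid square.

ER00uk

Offset from 180°W / 90°S: lon 81.7334°, lat 170.4223°.
Field: 81.7334/20 → 4 → E, 170.4223/10 → 17 → R; chars ER.
Square: 1.7334/2 → 0, 0.4223/1 → 0; chars 00.
Subsquare: 1.7334/0.0833333 → 20 → u, 0.4223/0.0416667 → 10 → k; chars uk.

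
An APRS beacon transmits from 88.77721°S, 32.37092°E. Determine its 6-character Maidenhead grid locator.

Offset from 180°W / 90°S: lon 212.3709°, lat 1.2228°.
Field: 212.3709/20 → 10 → K, 1.2228/10 → 0 → A; chars KA.
Square: 12.3709/2 → 6, 1.2228/1 → 1; chars 61.
Subsquare: 0.3709/0.0833333 → 4 → e, 0.2228/0.0416667 → 5 → f; chars ef.

KA61ef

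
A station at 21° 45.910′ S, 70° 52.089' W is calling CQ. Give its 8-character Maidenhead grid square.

Add 180° to longitude and 90° to latitude: 109.13185, 68.23483.
Field: lon ⌊109.13185/20⌋ = 5 → F; lat ⌊68.23483/10⌋ = 6 → G.
Square: lon ⌊9.13185/2⌋ = 4; lat ⌊8.23483/1⌋ = 8.
Subsquare: lon ⌊1.13185/0.0833333⌋ = 13 → n; lat ⌊0.23483/0.0416667⌋ = 5 → f.
Extended square: lon ⌊0.04852/0.00833333⌋ = 5; lat ⌊0.02650/0.00416667⌋ = 6.

FG48nf56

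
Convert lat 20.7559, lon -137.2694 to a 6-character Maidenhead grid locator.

Add 180° to longitude and 90° to latitude: 42.7306, 110.7559.
Field: 42.7306/20 → 2 → C, 110.7559/10 → 11 → L; chars CL.
Square: 2.7306/2 → 1, 0.7559/1 → 0; chars 10.
Subsquare: 0.7306/0.0833333 → 8 → i, 0.7559/0.0416667 → 18 → s; chars is.

CL10is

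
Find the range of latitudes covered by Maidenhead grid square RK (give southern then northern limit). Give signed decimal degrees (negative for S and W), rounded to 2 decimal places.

10.00, 20.00

Field R=17, K=10: +17·20° lon, +10·10° lat → SW at lon 160°, lat 10°.
Cell spans 20° lon × 10° lat.
south 10.00, north 20.00.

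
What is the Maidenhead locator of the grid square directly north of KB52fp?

Latitude subsquare p = 15; +1 → 16 = q.
The longitude characters are unchanged.

KB52fq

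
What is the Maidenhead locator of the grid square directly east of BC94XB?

Longitude subsquare x = 23; +1 → 24, wraps to 0 = a, carry into square.
Longitude square 9; +1 → 10, wraps to 0, carry into field.
Longitude field B = 1; +1 → 2 = C.
The latitude characters are unchanged.

CC04ab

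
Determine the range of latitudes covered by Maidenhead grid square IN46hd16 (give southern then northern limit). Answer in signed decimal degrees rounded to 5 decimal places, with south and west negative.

46.15000, 46.15417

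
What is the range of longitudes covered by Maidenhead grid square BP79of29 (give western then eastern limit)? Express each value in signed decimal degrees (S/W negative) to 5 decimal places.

-144.81667, -144.80833

Field B=1, P=15: +1·20° lon, +15·10° lat → SW at lon -160°, lat 60°.
Square 7, 9: +7·2° lon, +9·1° lat → SW at lon -146°, lat 69°.
Subsquare o=14, f=5: +14·0.0833333° lon, +5·0.0416667° lat → SW at lon -144.833°, lat 69.2083°.
Extended square 2, 9: +2·0.00833333° lon, +9·0.00416667° lat → SW at lon -144.817°, lat 69.2458°.
Cell spans 0.00833333° lon × 0.00416667° lat.
west -144.81667, east -144.80833.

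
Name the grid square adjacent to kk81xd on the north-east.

KK91ae

Longitude subsquare x = 23; +1 → 24, wraps to 0 = a, carry into square.
Longitude square 8; +1 → 9.
Latitude subsquare d = 3; +1 → 4 = e.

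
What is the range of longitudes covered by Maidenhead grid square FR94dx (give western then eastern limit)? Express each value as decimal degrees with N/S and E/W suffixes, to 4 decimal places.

61.7500° W, 61.6667° W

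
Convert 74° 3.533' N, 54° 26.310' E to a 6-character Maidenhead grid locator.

LQ74fb

Add 180° to longitude and 90° to latitude: 234.4385, 164.0589.
Field (20°×10°, letters A–R): lon ⌊234.4385/20⌋ = 11 → L; lat ⌊164.0589/10⌋ = 16 → Q.
Square (2°×1°, digits 0–9): lon ⌊14.4385/2⌋ = 7; lat ⌊4.0589/1⌋ = 4.
Subsquare (5′×2.5′, letters a–x): lon ⌊0.4385/0.0833333⌋ = 5 → f; lat ⌊0.0589/0.0416667⌋ = 1 → b.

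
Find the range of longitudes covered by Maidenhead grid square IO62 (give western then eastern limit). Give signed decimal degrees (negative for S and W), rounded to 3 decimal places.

Field I=8, O=14: +8·20° lon, +14·10° lat → SW at lon -20°, lat 50°.
Square 6, 2: +6·2° lon, +2·1° lat → SW at lon -8°, lat 52°.
Cell spans 2° lon × 1° lat.
west -8.000, east -6.000.

-8.000, -6.000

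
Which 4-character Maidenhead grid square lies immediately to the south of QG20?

QF29

Latitude square 0; −1 → -1, wraps to 9, carry into field.
Latitude field G = 6; −1 → 5 = F.
The longitude characters are unchanged.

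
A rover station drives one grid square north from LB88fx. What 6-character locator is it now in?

LB89fa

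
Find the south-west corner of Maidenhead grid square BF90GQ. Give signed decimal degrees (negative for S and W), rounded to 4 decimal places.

Field B=1, F=5: +1·20° lon, +5·10° lat → SW at lon -160°, lat -40°.
Square 9, 0: +9·2° lon, +0·1° lat → SW at lon -142°, lat -40°.
Subsquare g=6, q=16: +6·0.0833333° lon, +16·0.0416667° lat → SW at lon -141.5°, lat -39.3333°.
latitude -39.3333, longitude -141.5000.

-39.3333, -141.5000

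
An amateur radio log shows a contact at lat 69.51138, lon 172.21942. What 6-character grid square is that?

Offset from 180°W / 90°S: lon 352.2194°, lat 159.5114°.
Field: 352.2194/20 → 17 → R, 159.5114/10 → 15 → P; chars RP.
Square: 12.2194/2 → 6, 9.5114/1 → 9; chars 69.
Subsquare: 0.2194/0.0833333 → 2 → c, 0.5114/0.0416667 → 12 → m; chars cm.

RP69cm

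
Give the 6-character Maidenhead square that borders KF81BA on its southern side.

KF80bx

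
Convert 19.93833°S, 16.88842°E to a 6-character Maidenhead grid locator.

JH80kb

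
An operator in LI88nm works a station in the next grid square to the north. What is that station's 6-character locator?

Latitude subsquare m = 12; +1 → 13 = n.
The longitude characters are unchanged.

LI88nn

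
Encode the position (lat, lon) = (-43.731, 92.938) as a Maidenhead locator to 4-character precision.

NE66

Add 180° to longitude and 90° to latitude: 272.94, 46.27.
Field: lon ⌊272.94/20⌋ = 13 → N; lat ⌊46.27/10⌋ = 4 → E.
Square: lon ⌊12.94/2⌋ = 6; lat ⌊6.27/1⌋ = 6.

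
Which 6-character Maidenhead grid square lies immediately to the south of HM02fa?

Latitude subsquare a = 0; −1 → -1, wraps to 23 = x, carry into square.
Latitude square 2; −1 → 1.
The longitude characters are unchanged.

HM01fx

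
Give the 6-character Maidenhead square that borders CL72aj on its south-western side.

Longitude subsquare a = 0; −1 → -1, wraps to 23 = x, carry into square.
Longitude square 7; −1 → 6.
Latitude subsquare j = 9; −1 → 8 = i.

CL62xi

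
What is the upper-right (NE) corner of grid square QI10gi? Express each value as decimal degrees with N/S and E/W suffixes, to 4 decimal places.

9.6250° S, 142.5833° E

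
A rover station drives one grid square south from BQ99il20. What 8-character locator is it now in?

BQ99ik29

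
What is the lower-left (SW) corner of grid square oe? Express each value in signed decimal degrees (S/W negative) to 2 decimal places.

Field O=14, E=4: +14·20° lon, +4·10° lat → SW at lon 100°, lat -50°.
latitude -50.00, longitude 100.00.

-50.00, 100.00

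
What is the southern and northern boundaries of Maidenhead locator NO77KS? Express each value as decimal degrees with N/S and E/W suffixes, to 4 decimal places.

Field N=13, O=14: +13·20° lon, +14·10° lat → SW at lon 80°, lat 50°.
Square 7, 7: +7·2° lon, +7·1° lat → SW at lon 94°, lat 57°.
Subsquare k=10, s=18: +10·0.0833333° lon, +18·0.0416667° lat → SW at lon 94.8333°, lat 57.75°.
Cell spans 0.0833333° lon × 0.0416667° lat.
south 57.7500° N, north 57.7917° N.

57.7500° N, 57.7917° N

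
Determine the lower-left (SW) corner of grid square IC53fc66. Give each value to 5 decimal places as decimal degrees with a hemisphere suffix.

66.89167° S, 9.53333° W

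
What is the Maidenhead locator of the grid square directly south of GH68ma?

Latitude subsquare a = 0; −1 → -1, wraps to 23 = x, carry into square.
Latitude square 8; −1 → 7.
The longitude characters are unchanged.

GH67mx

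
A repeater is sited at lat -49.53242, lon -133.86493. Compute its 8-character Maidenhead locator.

CE30bl62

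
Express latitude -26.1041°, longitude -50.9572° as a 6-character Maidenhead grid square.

Add 180° to longitude and 90° to latitude: 129.0428, 63.8959.
Field (20°×10°, letters A–R): lon ⌊129.0428/20⌋ = 6 → G; lat ⌊63.8959/10⌋ = 6 → G.
Square (2°×1°, digits 0–9): lon ⌊9.0428/2⌋ = 4; lat ⌊3.8959/1⌋ = 3.
Subsquare (5′×2.5′, letters a–x): lon ⌊1.0428/0.0833333⌋ = 12 → m; lat ⌊0.8959/0.0416667⌋ = 21 → v.

GG43mv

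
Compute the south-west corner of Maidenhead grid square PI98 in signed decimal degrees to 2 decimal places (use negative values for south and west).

Field P=15, I=8: +15·20° lon, +8·10° lat → SW at lon 120°, lat -10°.
Square 9, 8: +9·2° lon, +8·1° lat → SW at lon 138°, lat -2°.
latitude -2.00, longitude 138.00.

-2.00, 138.00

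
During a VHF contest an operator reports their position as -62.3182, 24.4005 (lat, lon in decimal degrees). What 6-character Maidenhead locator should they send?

KC27eq

Add 180° to longitude and 90° to latitude: 204.4005, 27.6818.
Field: 204.4005/20 → 10 → K, 27.6818/10 → 2 → C; chars KC.
Square: 4.4005/2 → 2, 7.6818/1 → 7; chars 27.
Subsquare: 0.4005/0.0833333 → 4 → e, 0.6818/0.0416667 → 16 → q; chars eq.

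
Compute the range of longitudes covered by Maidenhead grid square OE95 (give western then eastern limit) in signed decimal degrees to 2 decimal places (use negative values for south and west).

118.00, 120.00

Field O=14, E=4: +14·20° lon, +4·10° lat → SW at lon 100°, lat -50°.
Square 9, 5: +9·2° lon, +5·1° lat → SW at lon 118°, lat -45°.
Cell spans 2° lon × 1° lat.
west 118.00, east 120.00.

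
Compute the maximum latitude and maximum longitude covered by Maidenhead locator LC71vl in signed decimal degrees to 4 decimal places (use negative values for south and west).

-68.5000, 55.8333

Field L=11, C=2: +11·20° lon, +2·10° lat → SW at lon 40°, lat -70°.
Square 7, 1: +7·2° lon, +1·1° lat → SW at lon 54°, lat -69°.
Subsquare v=21, l=11: +21·0.0833333° lon, +11·0.0416667° lat → SW at lon 55.75°, lat -68.5417°.
Cell spans 0.0833333° lon × 0.0416667° lat. NE corner is SW corner plus one full cell.
latitude -68.5000, longitude 55.8333.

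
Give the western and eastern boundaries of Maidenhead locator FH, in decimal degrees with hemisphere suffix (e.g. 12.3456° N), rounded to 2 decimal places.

80.00° W, 60.00° W

Field F=5, H=7: +5·20° lon, +7·10° lat → SW at lon -80°, lat -20°.
Cell spans 20° lon × 10° lat.
west 80.00° W, east 60.00° W.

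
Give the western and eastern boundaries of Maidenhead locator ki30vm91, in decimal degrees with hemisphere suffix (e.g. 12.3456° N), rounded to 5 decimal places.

Field K=10, I=8: +10·20° lon, +8·10° lat → SW at lon 20°, lat -10°.
Square 3, 0: +3·2° lon, +0·1° lat → SW at lon 26°, lat -10°.
Subsquare v=21, m=12: +21·0.0833333° lon, +12·0.0416667° lat → SW at lon 27.75°, lat -9.5°.
Extended square 9, 1: +9·0.00833333° lon, +1·0.00416667° lat → SW at lon 27.825°, lat -9.49583°.
Cell spans 0.00833333° lon × 0.00416667° lat.
west 27.82500° E, east 27.83333° E.

27.82500° E, 27.83333° E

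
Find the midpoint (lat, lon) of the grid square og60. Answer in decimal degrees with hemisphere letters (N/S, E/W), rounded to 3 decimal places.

29.500° S, 113.000° E

Field O=14, G=6: +14·20° lon, +6·10° lat → SW at lon 100°, lat -30°.
Square 6, 0: +6·2° lon, +0·1° lat → SW at lon 112°, lat -30°.
Cell spans 2° lon × 1° lat. Centre is SW corner plus half of each.
latitude 29.500° S, longitude 113.000° E.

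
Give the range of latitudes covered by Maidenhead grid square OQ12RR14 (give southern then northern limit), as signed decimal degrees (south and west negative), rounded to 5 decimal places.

Field O=14, Q=16: +14·20° lon, +16·10° lat → SW at lon 100°, lat 70°.
Square 1, 2: +1·2° lon, +2·1° lat → SW at lon 102°, lat 72°.
Subsquare r=17, r=17: +17·0.0833333° lon, +17·0.0416667° lat → SW at lon 103.417°, lat 72.7083°.
Extended square 1, 4: +1·0.00833333° lon, +4·0.00416667° lat → SW at lon 103.425°, lat 72.725°.
Cell spans 0.00833333° lon × 0.00416667° lat.
south 72.72500, north 72.72917.

72.72500, 72.72917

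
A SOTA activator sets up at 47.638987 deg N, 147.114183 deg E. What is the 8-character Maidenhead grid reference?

QN37np33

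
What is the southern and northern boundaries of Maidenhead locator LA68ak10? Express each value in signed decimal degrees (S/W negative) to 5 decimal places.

-81.58333, -81.57917

Field L=11, A=0: +11·20° lon, +0·10° lat → SW at lon 40°, lat -90°.
Square 6, 8: +6·2° lon, +8·1° lat → SW at lon 52°, lat -82°.
Subsquare a=0, k=10: +0·0.0833333° lon, +10·0.0416667° lat → SW at lon 52°, lat -81.5833°.
Extended square 1, 0: +1·0.00833333° lon, +0·0.00416667° lat → SW at lon 52.0083°, lat -81.5833°.
Cell spans 0.00833333° lon × 0.00416667° lat.
south -81.58333, north -81.57917.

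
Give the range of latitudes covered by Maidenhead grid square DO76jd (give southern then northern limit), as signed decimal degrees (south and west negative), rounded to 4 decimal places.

56.1250, 56.1667

Field D=3, O=14: +3·20° lon, +14·10° lat → SW at lon -120°, lat 50°.
Square 7, 6: +7·2° lon, +6·1° lat → SW at lon -106°, lat 56°.
Subsquare j=9, d=3: +9·0.0833333° lon, +3·0.0416667° lat → SW at lon -105.25°, lat 56.125°.
Cell spans 0.0833333° lon × 0.0416667° lat.
south 56.1250, north 56.1667.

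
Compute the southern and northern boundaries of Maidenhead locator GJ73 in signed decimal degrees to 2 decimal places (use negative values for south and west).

3.00, 4.00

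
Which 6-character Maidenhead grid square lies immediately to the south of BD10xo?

BD10xn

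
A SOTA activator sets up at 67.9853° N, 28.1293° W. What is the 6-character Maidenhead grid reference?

Add 180° to longitude and 90° to latitude: 151.8707, 157.9853.
Field: lon ⌊151.8707/20⌋ = 7 → H; lat ⌊157.9853/10⌋ = 15 → P.
Square: lon ⌊11.8707/2⌋ = 5; lat ⌊7.9853/1⌋ = 7.
Subsquare: lon ⌊1.8707/0.0833333⌋ = 22 → w; lat ⌊0.9853/0.0416667⌋ = 23 → x.

HP57wx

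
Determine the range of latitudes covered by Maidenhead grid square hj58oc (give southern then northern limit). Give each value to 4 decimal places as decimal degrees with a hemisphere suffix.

Field H=7, J=9: +7·20° lon, +9·10° lat → SW at lon -40°, lat 0°.
Square 5, 8: +5·2° lon, +8·1° lat → SW at lon -30°, lat 8°.
Subsquare o=14, c=2: +14·0.0833333° lon, +2·0.0416667° lat → SW at lon -28.8333°, lat 8.08333°.
Cell spans 0.0833333° lon × 0.0416667° lat.
south 8.0833° N, north 8.1250° N.

8.0833° N, 8.1250° N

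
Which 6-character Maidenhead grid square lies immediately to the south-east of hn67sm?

HN67tl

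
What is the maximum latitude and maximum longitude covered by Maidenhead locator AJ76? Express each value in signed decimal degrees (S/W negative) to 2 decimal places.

Field A=0, J=9: +0·20° lon, +9·10° lat → SW at lon -180°, lat 0°.
Square 7, 6: +7·2° lon, +6·1° lat → SW at lon -166°, lat 6°.
Cell spans 2° lon × 1° lat. NE corner is SW corner plus one full cell.
latitude 7.00, longitude -164.00.

7.00, -164.00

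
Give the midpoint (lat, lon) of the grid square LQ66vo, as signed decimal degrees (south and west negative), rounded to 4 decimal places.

76.6042, 53.7917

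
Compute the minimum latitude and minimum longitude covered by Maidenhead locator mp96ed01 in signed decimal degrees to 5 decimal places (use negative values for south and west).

66.12917, 78.33333

Field M=12, P=15: +12·20° lon, +15·10° lat → SW at lon 60°, lat 60°.
Square 9, 6: +9·2° lon, +6·1° lat → SW at lon 78°, lat 66°.
Subsquare e=4, d=3: +4·0.0833333° lon, +3·0.0416667° lat → SW at lon 78.3333°, lat 66.125°.
Extended square 0, 1: +0·0.00833333° lon, +1·0.00416667° lat → SW at lon 78.3333°, lat 66.1292°.
latitude 66.12917, longitude 78.33333.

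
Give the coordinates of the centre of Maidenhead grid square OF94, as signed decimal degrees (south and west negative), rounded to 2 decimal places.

-35.50, 119.00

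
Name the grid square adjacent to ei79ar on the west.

Longitude subsquare a = 0; −1 → -1, wraps to 23 = x, carry into square.
Longitude square 7; −1 → 6.
The latitude characters are unchanged.

EI69xr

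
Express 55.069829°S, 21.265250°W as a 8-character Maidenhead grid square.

HD94iw83

Offset from 180°W / 90°S: lon 158.73475°, lat 34.93017°.
Field: lon ⌊158.73475/20⌋ = 7 → H; lat ⌊34.93017/10⌋ = 3 → D.
Square: lon ⌊18.73475/2⌋ = 9; lat ⌊4.93017/1⌋ = 4.
Subsquare: lon ⌊0.73475/0.0833333⌋ = 8 → i; lat ⌊0.93017/0.0416667⌋ = 22 → w.
Extended square: lon ⌊0.06808/0.00833333⌋ = 8; lat ⌊0.01350/0.00416667⌋ = 3.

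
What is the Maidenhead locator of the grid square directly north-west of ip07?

Longitude square 0; −1 → -1, wraps to 9, carry into field.
Longitude field I = 8; −1 → 7 = H.
Latitude square 7; +1 → 8.

HP98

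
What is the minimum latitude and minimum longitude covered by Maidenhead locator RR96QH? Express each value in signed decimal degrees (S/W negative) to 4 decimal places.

Field R=17, R=17: +17·20° lon, +17·10° lat → SW at lon 160°, lat 80°.
Square 9, 6: +9·2° lon, +6·1° lat → SW at lon 178°, lat 86°.
Subsquare q=16, h=7: +16·0.0833333° lon, +7·0.0416667° lat → SW at lon 179.333°, lat 86.2917°.
latitude 86.2917, longitude 179.3333.

86.2917, 179.3333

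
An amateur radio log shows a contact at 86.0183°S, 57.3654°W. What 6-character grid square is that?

GA13hx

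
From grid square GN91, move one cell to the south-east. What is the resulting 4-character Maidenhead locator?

Longitude square 9; +1 → 10, wraps to 0, carry into field.
Longitude field G = 6; +1 → 7 = H.
Latitude square 1; −1 → 0.

HN00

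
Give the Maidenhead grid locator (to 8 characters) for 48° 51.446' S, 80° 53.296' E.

NE01kd64

Shift to the Maidenhead origin (180°W, 90°S): lon 260.88827, lat 41.14257.
Field: 260.88827/20 → 13 → N, 41.14257/10 → 4 → E; chars NE.
Square: 0.88827/2 → 0, 1.14257/1 → 1; chars 01.
Subsquare: 0.88827/0.0833333 → 10 → k, 0.14257/0.0416667 → 3 → d; chars kd.
Extended square: 0.05493/0.00833333 → 6, 0.01757/0.00416667 → 4; chars 64.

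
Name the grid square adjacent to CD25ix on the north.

CD26ia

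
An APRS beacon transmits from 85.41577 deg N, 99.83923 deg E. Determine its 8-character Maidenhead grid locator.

Offset from 180°W / 90°S: lon 279.83923°, lat 175.41577°.
Field: lon ⌊279.83923/20⌋ = 13 → N; lat ⌊175.41577/10⌋ = 17 → R.
Square: lon ⌊19.83923/2⌋ = 9; lat ⌊5.41577/1⌋ = 5.
Subsquare: lon ⌊1.83923/0.0833333⌋ = 22 → w; lat ⌊0.41577/0.0416667⌋ = 9 → j.
Extended square: lon ⌊0.00590/0.00833333⌋ = 0; lat ⌊0.04077/0.00416667⌋ = 9.

NR95wj09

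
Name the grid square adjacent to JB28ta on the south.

JB27tx

Latitude subsquare a = 0; −1 → -1, wraps to 23 = x, carry into square.
Latitude square 8; −1 → 7.
The longitude characters are unchanged.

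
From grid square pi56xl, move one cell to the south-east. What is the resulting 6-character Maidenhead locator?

Longitude subsquare x = 23; +1 → 24, wraps to 0 = a, carry into square.
Longitude square 5; +1 → 6.
Latitude subsquare l = 11; −1 → 10 = k.

PI66ak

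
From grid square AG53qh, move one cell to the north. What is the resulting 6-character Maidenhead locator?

Latitude subsquare h = 7; +1 → 8 = i.
The longitude characters are unchanged.

AG53qi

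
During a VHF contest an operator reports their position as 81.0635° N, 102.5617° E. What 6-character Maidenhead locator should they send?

Offset from 180°W / 90°S: lon 282.5617°, lat 171.0635°.
Field: 282.5617/20 → 14 → O, 171.0635/10 → 17 → R; chars OR.
Square: 2.5617/2 → 1, 1.0635/1 → 1; chars 11.
Subsquare: 0.5617/0.0833333 → 6 → g, 0.0635/0.0416667 → 1 → b; chars gb.

OR11gb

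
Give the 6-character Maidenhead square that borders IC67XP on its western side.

IC67wp

Longitude subsquare x = 23; −1 → 22 = w.
The latitude characters are unchanged.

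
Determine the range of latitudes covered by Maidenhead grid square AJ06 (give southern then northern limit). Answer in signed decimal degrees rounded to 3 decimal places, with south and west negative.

6.000, 7.000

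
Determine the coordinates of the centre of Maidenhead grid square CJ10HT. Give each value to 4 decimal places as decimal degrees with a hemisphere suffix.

0.8125° N, 137.3750° W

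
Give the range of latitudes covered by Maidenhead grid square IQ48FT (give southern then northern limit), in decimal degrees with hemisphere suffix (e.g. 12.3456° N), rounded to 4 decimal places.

Field I=8, Q=16: +8·20° lon, +16·10° lat → SW at lon -20°, lat 70°.
Square 4, 8: +4·2° lon, +8·1° lat → SW at lon -12°, lat 78°.
Subsquare f=5, t=19: +5·0.0833333° lon, +19·0.0416667° lat → SW at lon -11.5833°, lat 78.7917°.
Cell spans 0.0833333° lon × 0.0416667° lat.
south 78.7917° N, north 78.8333° N.

78.7917° N, 78.8333° N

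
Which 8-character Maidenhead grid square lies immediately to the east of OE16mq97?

OE16nq07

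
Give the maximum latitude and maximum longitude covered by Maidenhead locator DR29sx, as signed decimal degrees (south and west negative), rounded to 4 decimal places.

90.0000, -114.4167

Field D=3, R=17: +3·20° lon, +17·10° lat → SW at lon -120°, lat 80°.
Square 2, 9: +2·2° lon, +9·1° lat → SW at lon -116°, lat 89°.
Subsquare s=18, x=23: +18·0.0833333° lon, +23·0.0416667° lat → SW at lon -114.5°, lat 89.9583°.
Cell spans 0.0833333° lon × 0.0416667° lat. NE corner is SW corner plus one full cell.
latitude 90.0000, longitude -114.4167.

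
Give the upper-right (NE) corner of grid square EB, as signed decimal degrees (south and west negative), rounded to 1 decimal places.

Field E=4, B=1: +4·20° lon, +1·10° lat → SW at lon -100°, lat -80°.
Cell spans 20° lon × 10° lat. NE corner is SW corner plus one full cell.
latitude -70.0, longitude -80.0.

-70.0, -80.0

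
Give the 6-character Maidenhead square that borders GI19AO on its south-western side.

Longitude subsquare a = 0; −1 → -1, wraps to 23 = x, carry into square.
Longitude square 1; −1 → 0.
Latitude subsquare o = 14; −1 → 13 = n.

GI09xn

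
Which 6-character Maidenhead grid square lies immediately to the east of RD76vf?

RD76wf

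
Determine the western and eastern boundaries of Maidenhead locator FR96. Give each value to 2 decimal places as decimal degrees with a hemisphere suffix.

62.00° W, 60.00° W

Field F=5, R=17: +5·20° lon, +17·10° lat → SW at lon -80°, lat 80°.
Square 9, 6: +9·2° lon, +6·1° lat → SW at lon -62°, lat 86°.
Cell spans 2° lon × 1° lat.
west 62.00° W, east 60.00° W.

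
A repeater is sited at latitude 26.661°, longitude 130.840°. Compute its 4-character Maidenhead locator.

PL56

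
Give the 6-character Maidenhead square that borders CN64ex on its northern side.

Latitude subsquare x = 23; +1 → 24, wraps to 0 = a, carry into square.
Latitude square 4; +1 → 5.
The longitude characters are unchanged.

CN65ea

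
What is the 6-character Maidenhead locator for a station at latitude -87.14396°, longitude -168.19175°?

Shift to the Maidenhead origin (180°W, 90°S): lon 11.8082, lat 2.8560.
Field: 11.8082/20 → 0 → A, 2.8560/10 → 0 → A; chars AA.
Square: 11.8082/2 → 5, 2.8560/1 → 2; chars 52.
Subsquare: 1.8082/0.0833333 → 21 → v, 0.8560/0.0416667 → 20 → u; chars vu.

AA52vu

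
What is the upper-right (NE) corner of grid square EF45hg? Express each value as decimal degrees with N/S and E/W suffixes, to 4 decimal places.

34.7083° S, 91.3333° W

Field E=4, F=5: +4·20° lon, +5·10° lat → SW at lon -100°, lat -40°.
Square 4, 5: +4·2° lon, +5·1° lat → SW at lon -92°, lat -35°.
Subsquare h=7, g=6: +7·0.0833333° lon, +6·0.0416667° lat → SW at lon -91.4167°, lat -34.75°.
Cell spans 0.0833333° lon × 0.0416667° lat. NE corner is SW corner plus one full cell.
latitude 34.7083° S, longitude 91.3333° W.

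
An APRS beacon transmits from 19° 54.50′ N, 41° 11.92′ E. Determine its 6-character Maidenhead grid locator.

Add 180° to longitude and 90° to latitude: 221.1987, 109.9083.
Field: lon ⌊221.1987/20⌋ = 11 → L; lat ⌊109.9083/10⌋ = 10 → K.
Square: lon ⌊1.1987/2⌋ = 0; lat ⌊9.9083/1⌋ = 9.
Subsquare: lon ⌊1.1987/0.0833333⌋ = 14 → o; lat ⌊0.9083/0.0416667⌋ = 21 → v.

LK09ov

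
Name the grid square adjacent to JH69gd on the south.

JH69gc

Latitude subsquare d = 3; −1 → 2 = c.
The longitude characters are unchanged.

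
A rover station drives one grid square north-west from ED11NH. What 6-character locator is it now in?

Longitude subsquare n = 13; −1 → 12 = m.
Latitude subsquare h = 7; +1 → 8 = i.

ED11mi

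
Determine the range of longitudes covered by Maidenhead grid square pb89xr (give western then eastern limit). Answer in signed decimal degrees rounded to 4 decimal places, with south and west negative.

137.9167, 138.0000

Field P=15, B=1: +15·20° lon, +1·10° lat → SW at lon 120°, lat -80°.
Square 8, 9: +8·2° lon, +9·1° lat → SW at lon 136°, lat -71°.
Subsquare x=23, r=17: +23·0.0833333° lon, +17·0.0416667° lat → SW at lon 137.917°, lat -70.2917°.
Cell spans 0.0833333° lon × 0.0416667° lat.
west 137.9167, east 138.0000.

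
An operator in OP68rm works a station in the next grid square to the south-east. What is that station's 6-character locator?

OP68sl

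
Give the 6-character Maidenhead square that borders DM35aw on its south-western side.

DM25xv

Longitude subsquare a = 0; −1 → -1, wraps to 23 = x, carry into square.
Longitude square 3; −1 → 2.
Latitude subsquare w = 22; −1 → 21 = v.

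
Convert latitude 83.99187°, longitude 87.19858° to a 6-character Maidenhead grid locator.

NR33ox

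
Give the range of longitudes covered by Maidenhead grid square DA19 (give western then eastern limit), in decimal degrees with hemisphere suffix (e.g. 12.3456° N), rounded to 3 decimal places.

Field D=3, A=0: +3·20° lon, +0·10° lat → SW at lon -120°, lat -90°.
Square 1, 9: +1·2° lon, +9·1° lat → SW at lon -118°, lat -81°.
Cell spans 2° lon × 1° lat.
west 118.000° W, east 116.000° W.

118.000° W, 116.000° W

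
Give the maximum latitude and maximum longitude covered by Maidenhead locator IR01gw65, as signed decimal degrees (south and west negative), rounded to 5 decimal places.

81.94167, -19.44167

Field I=8, R=17: +8·20° lon, +17·10° lat → SW at lon -20°, lat 80°.
Square 0, 1: +0·2° lon, +1·1° lat → SW at lon -20°, lat 81°.
Subsquare g=6, w=22: +6·0.0833333° lon, +22·0.0416667° lat → SW at lon -19.5°, lat 81.9167°.
Extended square 6, 5: +6·0.00833333° lon, +5·0.00416667° lat → SW at lon -19.45°, lat 81.9375°.
Cell spans 0.00833333° lon × 0.00416667° lat. NE corner is SW corner plus one full cell.
latitude 81.94167, longitude -19.44167.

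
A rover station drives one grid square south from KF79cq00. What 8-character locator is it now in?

Latitude extended square 0; −1 → -1, wraps to 9, carry into subsquare.
Latitude subsquare q = 16; −1 → 15 = p.
The longitude characters are unchanged.

KF79cp09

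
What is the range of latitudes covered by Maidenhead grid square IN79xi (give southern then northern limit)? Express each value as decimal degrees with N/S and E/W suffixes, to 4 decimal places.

Field I=8, N=13: +8·20° lon, +13·10° lat → SW at lon -20°, lat 40°.
Square 7, 9: +7·2° lon, +9·1° lat → SW at lon -6°, lat 49°.
Subsquare x=23, i=8: +23·0.0833333° lon, +8·0.0416667° lat → SW at lon -4.08333°, lat 49.3333°.
Cell spans 0.0833333° lon × 0.0416667° lat.
south 49.3333° N, north 49.3750° N.

49.3333° N, 49.3750° N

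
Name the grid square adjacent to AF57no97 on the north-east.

Longitude extended square 9; +1 → 10, wraps to 0, carry into subsquare.
Longitude subsquare n = 13; +1 → 14 = o.
Latitude extended square 7; +1 → 8.

AF57oo08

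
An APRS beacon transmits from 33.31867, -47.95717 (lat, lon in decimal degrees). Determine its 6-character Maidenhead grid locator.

Shift to the Maidenhead origin (180°W, 90°S): lon 132.0428, lat 123.3187.
Field: 132.0428/20 → 6 → G, 123.3187/10 → 12 → M; chars GM.
Square: 12.0428/2 → 6, 3.3187/1 → 3; chars 63.
Subsquare: 0.0428/0.0833333 → 0 → a, 0.3187/0.0416667 → 7 → h; chars ah.

GM63ah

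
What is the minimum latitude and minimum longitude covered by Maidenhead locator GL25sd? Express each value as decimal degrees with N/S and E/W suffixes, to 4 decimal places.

25.1250° N, 54.5000° W

Field G=6, L=11: +6·20° lon, +11·10° lat → SW at lon -60°, lat 20°.
Square 2, 5: +2·2° lon, +5·1° lat → SW at lon -56°, lat 25°.
Subsquare s=18, d=3: +18·0.0833333° lon, +3·0.0416667° lat → SW at lon -54.5°, lat 25.125°.
latitude 25.1250° N, longitude 54.5000° W.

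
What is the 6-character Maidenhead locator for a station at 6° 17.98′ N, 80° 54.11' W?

EJ96nh

Offset from 180°W / 90°S: lon 99.0982°, lat 96.2997°.
Field: 99.0982/20 → 4 → E, 96.2997/10 → 9 → J; chars EJ.
Square: 19.0982/2 → 9, 6.2997/1 → 6; chars 96.
Subsquare: 1.0982/0.0833333 → 13 → n, 0.2997/0.0416667 → 7 → h; chars nh.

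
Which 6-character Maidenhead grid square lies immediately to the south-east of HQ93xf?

IQ03ae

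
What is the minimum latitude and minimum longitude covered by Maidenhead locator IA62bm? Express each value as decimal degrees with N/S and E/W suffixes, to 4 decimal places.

87.5000° S, 7.9167° W

Field I=8, A=0: +8·20° lon, +0·10° lat → SW at lon -20°, lat -90°.
Square 6, 2: +6·2° lon, +2·1° lat → SW at lon -8°, lat -88°.
Subsquare b=1, m=12: +1·0.0833333° lon, +12·0.0416667° lat → SW at lon -7.91667°, lat -87.5°.
latitude 87.5000° S, longitude 7.9167° W.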